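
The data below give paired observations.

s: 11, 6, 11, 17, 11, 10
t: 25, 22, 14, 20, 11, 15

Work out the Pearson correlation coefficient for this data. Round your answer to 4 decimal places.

n = 6, Σs = 66, Σt = 107, Σs² = 788, Σt² = 2051, Σst = 1172
nΣst − ΣsΣt = 7032 − 7062 = -30
nΣs² − (Σs)² = 4728 − 4356 = 372; nΣt² − (Σt)² = 12306 − 11449 = 857
r = -30 / √(372 × 857) = -30 / 564.6273 ≈ -0.0531

-0.0531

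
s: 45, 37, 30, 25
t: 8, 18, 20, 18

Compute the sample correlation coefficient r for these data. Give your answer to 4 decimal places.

-0.8212

n = 4, Σs = 137, Σt = 64, Σs² = 4919, Σt² = 1112, Σst = 2076
nΣst − ΣsΣt = 8304 − 8768 = -464
nΣs² − (Σs)² = 19676 − 18769 = 907; nΣt² − (Σt)² = 4448 − 4096 = 352
r = -464 / √(907 × 352) = -464 / 565.0345 ≈ -0.8212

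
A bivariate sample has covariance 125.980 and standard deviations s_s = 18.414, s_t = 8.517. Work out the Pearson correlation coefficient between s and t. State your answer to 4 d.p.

0.8033

r = Cov(s,t) / (s_s · s_t) = 125.980 / (18.414 × 8.517)
  = 125.980 / 156.8320 ≈ 0.8033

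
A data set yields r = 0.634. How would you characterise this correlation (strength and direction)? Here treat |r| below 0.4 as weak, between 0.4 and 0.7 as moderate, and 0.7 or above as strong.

r = 0.634 > 0 so the relationship is positive.
|r| = 0.634, which falls in the moderate range.

moderate positive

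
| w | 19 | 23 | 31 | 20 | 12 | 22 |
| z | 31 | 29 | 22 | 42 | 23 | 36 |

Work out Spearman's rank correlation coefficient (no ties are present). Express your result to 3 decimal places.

Rank w: 2, 5, 6, 3, 1, 4
Rank z: 4, 3, 1, 6, 2, 5
d = rank(w) − rank(z): -2, 2, 5, -3, -1, -1; Σd² = 44
ρ = 1 − 6Σd² / [n(n²−1)] = 1 − 6×44 / (6×35) = 1 − 264/210 ≈ -0.257

-0.257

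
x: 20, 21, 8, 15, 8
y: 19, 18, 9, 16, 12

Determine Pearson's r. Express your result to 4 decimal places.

n = 5, Σx = 72, Σy = 74, Σx² = 1194, Σy² = 1166, Σxy = 1166
nΣxy − ΣxΣy = 5830 − 5328 = 502
nΣx² − (Σx)² = 5970 − 5184 = 786; nΣy² − (Σy)² = 5830 − 5476 = 354
r = 502 / √(786 × 354) = 502 / 527.4884 ≈ 0.9517

0.9517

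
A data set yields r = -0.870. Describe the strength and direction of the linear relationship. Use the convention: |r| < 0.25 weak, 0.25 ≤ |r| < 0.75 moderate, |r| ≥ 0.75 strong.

strong negative

r = -0.870 < 0 so the relationship is negative.
|r| = 0.870, which falls in the strong range.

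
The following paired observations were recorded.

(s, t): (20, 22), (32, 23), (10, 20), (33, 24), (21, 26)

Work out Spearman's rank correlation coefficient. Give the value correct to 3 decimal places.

0.700

Rank s: 2, 4, 1, 5, 3
Rank t: 2, 3, 1, 4, 5
d = rank(s) − rank(t): 0, 1, 0, 1, -2; Σd² = 6
ρ = 1 − 6Σd² / [n(n²−1)] = 1 − 6×6 / (5×24) = 1 − 36/120 ≈ 0.700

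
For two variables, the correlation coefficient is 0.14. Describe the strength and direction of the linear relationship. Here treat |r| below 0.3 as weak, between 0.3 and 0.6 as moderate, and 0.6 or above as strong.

weak positive

r = 0.14 > 0 so the relationship is positive.
|r| = 0.14, which falls in the weak range.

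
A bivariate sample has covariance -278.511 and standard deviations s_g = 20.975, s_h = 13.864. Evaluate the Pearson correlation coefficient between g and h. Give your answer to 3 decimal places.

r = Cov(g,h) / (s_g · s_h) = -278.511 / (20.975 × 13.864)
  = -278.511 / 290.7974 ≈ -0.958

-0.958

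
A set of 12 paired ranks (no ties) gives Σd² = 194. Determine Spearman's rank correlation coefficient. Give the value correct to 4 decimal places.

ρ = 1 − 6Σd² / [n(n²−1)] = 1 − 6×194 / (12×143)
  = 1 − 1164/1716 = 1 − 0.67832 ≈ 0.3217

0.3217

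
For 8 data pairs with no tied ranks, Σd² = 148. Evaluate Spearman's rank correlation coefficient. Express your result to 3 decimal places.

ρ = 1 − 6Σd² / [n(n²−1)] = 1 − 6×148 / (8×63)
  = 1 − 888/504 = 1 − 1.7619 ≈ -0.762

-0.762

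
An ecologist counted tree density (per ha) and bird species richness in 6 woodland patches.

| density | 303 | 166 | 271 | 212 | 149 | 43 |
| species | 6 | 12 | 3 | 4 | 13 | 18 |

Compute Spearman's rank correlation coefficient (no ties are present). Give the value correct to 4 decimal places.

-0.8286

Rank density: 6, 3, 5, 4, 2, 1
Rank species: 3, 4, 1, 2, 5, 6
d = rank(density) − rank(species): 3, -1, 4, 2, -3, -5; Σd² = 64
ρ = 1 − 6Σd² / [n(n²−1)] = 1 − 6×64 / (6×35) = 1 − 384/210 ≈ -0.8286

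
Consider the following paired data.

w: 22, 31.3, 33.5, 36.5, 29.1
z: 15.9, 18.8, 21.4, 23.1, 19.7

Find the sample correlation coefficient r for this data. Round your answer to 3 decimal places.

n = 5, Σw = 152.4, Σz = 98.9, Σw² = 4765, Σz² = 1985.91, Σwz = 3071.56
nΣwz − ΣwΣz = 15357.8 − 15072.36 = 285.44
nΣw² − (Σw)² = 23825 − 23225.76 = 599.24; nΣz² − (Σz)² = 9929.55 − 9781.21 = 148.34
r = 285.44 / √(599.24 × 148.34) = 285.44 / 298.1464 ≈ 0.957

0.957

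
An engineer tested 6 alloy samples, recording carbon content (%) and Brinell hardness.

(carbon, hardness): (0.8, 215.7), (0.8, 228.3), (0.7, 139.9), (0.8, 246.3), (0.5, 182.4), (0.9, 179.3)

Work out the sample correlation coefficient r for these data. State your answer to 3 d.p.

n = 6, Σx = 4.5, Σy = 1191.9, Σx² = 3.47, Σy² = 244301.33, Σxy = 902.74
nΣxy − ΣxΣy = 5416.44 − 5363.55 = 52.89
nΣx² − (Σx)² = 20.82 − 20.25 = 0.57; nΣy² − (Σy)² = 1465807.98 − 1420625.61 = 45182.37
r = 52.89 / √(0.57 × 45182.37) = 52.89 / 160.4804 ≈ 0.330

0.330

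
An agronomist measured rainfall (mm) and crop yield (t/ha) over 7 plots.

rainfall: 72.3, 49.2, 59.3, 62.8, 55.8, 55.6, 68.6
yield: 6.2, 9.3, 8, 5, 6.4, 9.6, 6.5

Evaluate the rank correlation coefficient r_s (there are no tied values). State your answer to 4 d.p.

Rank rainfall: 7, 1, 4, 5, 3, 2, 6
Rank yield: 2, 6, 5, 1, 3, 7, 4
d = rank(rainfall) − rank(yield): 5, -5, -1, 4, 0, -5, 2; Σd² = 96
ρ = 1 − 6Σd² / [n(n²−1)] = 1 − 6×96 / (7×48) = 1 − 576/336 ≈ -0.7143

-0.7143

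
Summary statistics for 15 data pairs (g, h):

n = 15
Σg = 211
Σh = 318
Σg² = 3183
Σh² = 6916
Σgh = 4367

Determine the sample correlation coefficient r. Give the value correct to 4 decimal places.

-0.5485

r = (nΣgh − ΣgΣh) / √[(nΣg² − (Σg)²)(nΣh² − (Σh)²)]
Numerator: 15×4367 − 211×318 = -1593
Denominator: √[(47745 − 44521)(103740 − 101124)] = √[3224 × 2616] = 2904.1322
r = -1593 / 2904.1322 ≈ -0.5485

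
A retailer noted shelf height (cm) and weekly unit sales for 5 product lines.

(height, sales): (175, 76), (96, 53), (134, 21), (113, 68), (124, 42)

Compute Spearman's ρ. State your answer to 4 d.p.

Rank height: 5, 1, 4, 2, 3
Rank sales: 5, 3, 1, 4, 2
d = rank(height) − rank(sales): 0, -2, 3, -2, 1; Σd² = 18
ρ = 1 − 6Σd² / [n(n²−1)] = 1 − 6×18 / (5×24) = 1 − 108/120 ≈ 0.1000

0.1000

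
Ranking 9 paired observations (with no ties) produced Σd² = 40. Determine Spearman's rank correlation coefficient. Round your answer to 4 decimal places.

ρ = 1 − 6Σd² / [n(n²−1)] = 1 − 6×40 / (9×80)
  = 1 − 240/720 = 1 − 0.33333 ≈ 0.6667

0.6667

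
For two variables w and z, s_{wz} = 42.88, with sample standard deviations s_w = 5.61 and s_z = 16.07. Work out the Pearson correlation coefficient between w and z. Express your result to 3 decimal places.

r = Cov(w,z) / (s_w · s_z) = 42.88 / (5.61 × 16.07)
  = 42.88 / 90.1527 ≈ 0.476

0.476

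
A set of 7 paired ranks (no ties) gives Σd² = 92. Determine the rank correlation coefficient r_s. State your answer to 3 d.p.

-0.643

ρ = 1 − 6Σd² / [n(n²−1)] = 1 − 6×92 / (7×48)
  = 1 − 552/336 = 1 − 1.6429 ≈ -0.643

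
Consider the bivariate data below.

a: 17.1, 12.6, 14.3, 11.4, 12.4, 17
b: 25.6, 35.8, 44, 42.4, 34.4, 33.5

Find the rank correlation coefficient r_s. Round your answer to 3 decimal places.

-0.600

Rank a: 6, 3, 4, 1, 2, 5
Rank b: 1, 4, 6, 5, 3, 2
d = rank(a) − rank(b): 5, -1, -2, -4, -1, 3; Σd² = 56
ρ = 1 − 6Σd² / [n(n²−1)] = 1 − 6×56 / (6×35) = 1 − 336/210 ≈ -0.600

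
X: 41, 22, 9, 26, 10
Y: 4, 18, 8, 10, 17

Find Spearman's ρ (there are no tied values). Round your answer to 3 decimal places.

-0.300

Rank X: 5, 3, 1, 4, 2
Rank Y: 1, 5, 2, 3, 4
d = rank(X) − rank(Y): 4, -2, -1, 1, -2; Σd² = 26
ρ = 1 − 6Σd² / [n(n²−1)] = 1 − 6×26 / (5×24) = 1 − 156/120 ≈ -0.300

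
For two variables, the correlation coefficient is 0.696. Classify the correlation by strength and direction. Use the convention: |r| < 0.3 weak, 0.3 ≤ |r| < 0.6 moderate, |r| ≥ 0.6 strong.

r = 0.696 > 0 so the relationship is positive.
|r| = 0.696, which falls in the strong range.

strong positive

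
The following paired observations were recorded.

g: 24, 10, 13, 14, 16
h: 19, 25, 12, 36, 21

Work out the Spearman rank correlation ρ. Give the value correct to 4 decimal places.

Rank g: 5, 1, 2, 3, 4
Rank h: 2, 4, 1, 5, 3
d = rank(g) − rank(h): 3, -3, 1, -2, 1; Σd² = 24
ρ = 1 − 6Σd² / [n(n²−1)] = 1 − 6×24 / (5×24) = 1 − 144/120 ≈ -0.2000

-0.2000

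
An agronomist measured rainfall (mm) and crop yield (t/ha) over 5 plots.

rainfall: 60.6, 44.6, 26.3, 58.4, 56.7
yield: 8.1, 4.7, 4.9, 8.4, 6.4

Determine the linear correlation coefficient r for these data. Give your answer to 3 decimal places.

0.808

n = 5, Σx = 246.6, Σy = 32.5, Σx² = 12978.66, Σy² = 223.23, Σxy = 1682.79
nΣxy − ΣxΣy = 8413.95 − 8014.5 = 399.45
nΣx² − (Σx)² = 64893.3 − 60811.56 = 4081.74; nΣy² − (Σy)² = 1116.15 − 1056.25 = 59.9
r = 399.45 / √(4081.74 × 59.9) = 399.45 / 494.4656 ≈ 0.808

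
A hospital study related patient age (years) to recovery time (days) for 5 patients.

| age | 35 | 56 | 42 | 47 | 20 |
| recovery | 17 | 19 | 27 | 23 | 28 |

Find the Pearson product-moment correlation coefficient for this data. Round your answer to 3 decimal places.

-0.483

n = 5, Σx = 200, Σy = 114, Σx² = 8734, Σy² = 2692, Σxy = 4434
nΣxy − ΣxΣy = 22170 − 22800 = -630
nΣx² − (Σx)² = 43670 − 40000 = 3670; nΣy² − (Σy)² = 13460 − 12996 = 464
r = -630 / √(3670 × 464) = -630 / 1304.9444 ≈ -0.483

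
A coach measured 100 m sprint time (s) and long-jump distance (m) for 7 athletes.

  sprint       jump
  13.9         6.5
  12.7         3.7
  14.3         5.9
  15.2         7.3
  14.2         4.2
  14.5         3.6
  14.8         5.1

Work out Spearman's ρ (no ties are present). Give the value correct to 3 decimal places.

Rank sprint: 2, 1, 4, 7, 3, 5, 6
Rank jump: 6, 2, 5, 7, 3, 1, 4
d = rank(sprint) − rank(jump): -4, -1, -1, 0, 0, 4, 2; Σd² = 38
ρ = 1 − 6Σd² / [n(n²−1)] = 1 − 6×38 / (7×48) = 1 − 228/336 ≈ 0.321

0.321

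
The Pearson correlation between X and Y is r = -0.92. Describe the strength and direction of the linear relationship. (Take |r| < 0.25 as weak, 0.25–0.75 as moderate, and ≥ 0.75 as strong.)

strong negative

r = -0.92 < 0 so the relationship is negative.
|r| = 0.92, which falls in the strong range.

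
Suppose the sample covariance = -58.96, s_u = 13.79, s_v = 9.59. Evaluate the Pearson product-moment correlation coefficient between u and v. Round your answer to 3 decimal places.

r = Cov(u,v) / (s_u · s_v) = -58.96 / (13.79 × 9.59)
  = -58.96 / 132.2461 ≈ -0.446

-0.446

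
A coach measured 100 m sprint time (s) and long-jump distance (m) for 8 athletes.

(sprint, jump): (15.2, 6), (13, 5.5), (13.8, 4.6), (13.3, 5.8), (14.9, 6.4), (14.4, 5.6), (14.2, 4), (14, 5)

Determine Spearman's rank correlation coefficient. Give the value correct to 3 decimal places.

0.452

Rank sprint: 8, 1, 3, 2, 7, 6, 5, 4
Rank jump: 7, 4, 2, 6, 8, 5, 1, 3
d = rank(sprint) − rank(jump): 1, -3, 1, -4, -1, 1, 4, 1; Σd² = 46
ρ = 1 − 6Σd² / [n(n²−1)] = 1 − 6×46 / (8×63) = 1 − 276/504 ≈ 0.452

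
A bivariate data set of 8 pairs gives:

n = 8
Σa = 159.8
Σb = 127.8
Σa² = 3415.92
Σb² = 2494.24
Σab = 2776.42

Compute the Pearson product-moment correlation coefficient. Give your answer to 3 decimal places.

0.702

r = (nΣab − ΣaΣb) / √[(nΣa² − (Σa)²)(nΣb² − (Σb)²)]
Numerator: 8×2776.42 − 159.8×127.8 = 1788.92
Denominator: √[(27327.36 − 25536.04)(19953.92 − 16332.84)] = √[1791.32 × 3621.08] = 2546.8634
r = 1788.92 / 2546.8634 ≈ 0.702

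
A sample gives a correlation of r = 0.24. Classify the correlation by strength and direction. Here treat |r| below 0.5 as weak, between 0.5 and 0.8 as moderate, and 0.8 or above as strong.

r = 0.24 > 0 so the relationship is positive.
|r| = 0.24, which falls in the weak range.

weak positive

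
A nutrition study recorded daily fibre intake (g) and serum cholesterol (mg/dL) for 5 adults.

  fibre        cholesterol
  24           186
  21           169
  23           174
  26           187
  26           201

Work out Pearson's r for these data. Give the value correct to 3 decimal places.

n = 5, Σx = 120, Σy = 917, Σx² = 2898, Σy² = 168803, Σxy = 22103
nΣxy − ΣxΣy = 110515 − 110040 = 475
nΣx² − (Σx)² = 14490 − 14400 = 90; nΣy² − (Σy)² = 844015 − 840889 = 3126
r = 475 / √(90 × 3126) = 475 / 530.4149 ≈ 0.896

0.896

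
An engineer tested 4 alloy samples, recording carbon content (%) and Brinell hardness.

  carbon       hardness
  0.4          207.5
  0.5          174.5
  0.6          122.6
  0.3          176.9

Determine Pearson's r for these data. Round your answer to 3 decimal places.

-0.718

n = 4, Σx = 1.8, Σy = 681.5, Σx² = 0.86, Σy² = 119830.87, Σxy = 296.88
nΣxy − ΣxΣy = 1187.52 − 1226.7 = -39.18
nΣx² − (Σx)² = 3.44 − 3.24 = 0.2; nΣy² − (Σy)² = 479323.48 − 464442.25 = 14881.23
r = -39.18 / √(0.2 × 14881.23) = -39.18 / 54.5550 ≈ -0.718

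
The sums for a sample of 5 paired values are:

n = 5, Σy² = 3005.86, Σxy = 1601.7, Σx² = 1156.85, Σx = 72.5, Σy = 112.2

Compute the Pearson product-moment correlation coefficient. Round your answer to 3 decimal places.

r = (nΣxy − ΣxΣy) / √[(nΣx² − (Σx)²)(nΣy² − (Σy)²)]
Numerator: 5×1601.7 − 72.5×112.2 = -126
Denominator: √[(5784.25 − 5256.25)(15029.3 − 12588.84)] = √[528 × 2440.46] = 1135.1488
r = -126 / 1135.1488 ≈ -0.111

-0.111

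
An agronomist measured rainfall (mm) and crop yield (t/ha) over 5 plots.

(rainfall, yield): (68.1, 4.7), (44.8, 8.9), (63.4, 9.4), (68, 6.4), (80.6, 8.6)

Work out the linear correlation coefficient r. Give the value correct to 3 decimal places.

-0.254

n = 5, Σx = 324.9, Σy = 38, Σx² = 21784.57, Σy² = 304.58, Σxy = 2443.11
nΣxy − ΣxΣy = 12215.55 − 12346.2 = -130.65
nΣx² − (Σx)² = 108922.85 − 105560.01 = 3362.84; nΣy² − (Σy)² = 1522.9 − 1444 = 78.9
r = -130.65 / √(3362.84 × 78.9) = -130.65 / 515.1001 ≈ -0.254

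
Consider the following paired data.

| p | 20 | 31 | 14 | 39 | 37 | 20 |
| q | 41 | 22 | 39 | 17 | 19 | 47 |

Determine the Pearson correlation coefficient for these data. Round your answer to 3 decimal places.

n = 6, Σp = 161, Σq = 185, Σp² = 4847, Σq² = 6545, Σpq = 4354
nΣpq − ΣpΣq = 26124 − 29785 = -3661
nΣp² − (Σp)² = 29082 − 25921 = 3161; nΣq² − (Σq)² = 39270 − 34225 = 5045
r = -3661 / √(3161 × 5045) = -3661 / 3993.4002 ≈ -0.917

-0.917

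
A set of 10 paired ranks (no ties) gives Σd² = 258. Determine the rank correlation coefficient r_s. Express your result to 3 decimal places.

ρ = 1 − 6Σd² / [n(n²−1)] = 1 − 6×258 / (10×99)
  = 1 − 1548/990 = 1 − 1.5636 ≈ -0.564

-0.564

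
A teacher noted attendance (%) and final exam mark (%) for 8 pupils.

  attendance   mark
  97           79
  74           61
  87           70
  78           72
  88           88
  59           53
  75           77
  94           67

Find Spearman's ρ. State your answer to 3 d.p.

Rank attendance: 8, 2, 5, 4, 6, 1, 3, 7
Rank mark: 7, 2, 4, 5, 8, 1, 6, 3
d = rank(attendance) − rank(mark): 1, 0, 1, -1, -2, 0, -3, 4; Σd² = 32
ρ = 1 − 6Σd² / [n(n²−1)] = 1 − 6×32 / (8×63) = 1 − 192/504 ≈ 0.619

0.619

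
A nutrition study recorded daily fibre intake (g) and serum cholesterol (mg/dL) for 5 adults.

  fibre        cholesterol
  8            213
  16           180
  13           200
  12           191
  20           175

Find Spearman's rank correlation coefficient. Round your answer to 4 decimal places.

Rank fibre: 1, 4, 3, 2, 5
Rank cholesterol: 5, 2, 4, 3, 1
d = rank(fibre) − rank(cholesterol): -4, 2, -1, -1, 4; Σd² = 38
ρ = 1 − 6Σd² / [n(n²−1)] = 1 − 6×38 / (5×24) = 1 − 228/120 ≈ -0.9000

-0.9000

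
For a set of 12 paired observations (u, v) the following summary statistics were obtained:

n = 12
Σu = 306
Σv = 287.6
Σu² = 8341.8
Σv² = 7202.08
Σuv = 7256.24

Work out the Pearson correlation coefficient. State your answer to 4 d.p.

r = (nΣuv − ΣuΣv) / √[(nΣu² − (Σu)²)(nΣv² − (Σv)²)]
Numerator: 12×7256.24 − 306×287.6 = -930.72
Denominator: √[(100101.6 − 93636)(86424.96 − 82713.76)] = √[6465.6 × 3711.2] = 4898.4829
r = -930.72 / 4898.4829 ≈ -0.1900

-0.1900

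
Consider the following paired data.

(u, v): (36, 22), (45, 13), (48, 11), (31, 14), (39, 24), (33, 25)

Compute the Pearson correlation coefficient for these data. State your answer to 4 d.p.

-0.5530

n = 6, Σu = 232, Σv = 109, Σu² = 9196, Σv² = 2171, Σuv = 4100
nΣuv − ΣuΣv = 24600 − 25288 = -688
nΣu² − (Σu)² = 55176 − 53824 = 1352; nΣv² − (Σv)² = 13026 − 11881 = 1145
r = -688 / √(1352 × 1145) = -688 / 1244.2026 ≈ -0.5530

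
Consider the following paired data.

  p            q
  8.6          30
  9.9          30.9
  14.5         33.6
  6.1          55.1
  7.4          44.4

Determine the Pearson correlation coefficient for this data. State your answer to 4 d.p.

n = 5, Σp = 46.5, Σq = 194, Σp² = 474.19, Σq² = 7991.14, Σpq = 1715.78
nΣpq − ΣpΣq = 8578.9 − 9021 = -442.1
nΣp² − (Σp)² = 2370.95 − 2162.25 = 208.7; nΣq² − (Σq)² = 39955.7 − 37636 = 2319.7
r = -442.1 / √(208.7 × 2319.7) = -442.1 / 695.7883 ≈ -0.6354

-0.6354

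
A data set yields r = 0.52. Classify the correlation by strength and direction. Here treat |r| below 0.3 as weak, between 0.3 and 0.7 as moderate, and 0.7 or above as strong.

moderate positive

r = 0.52 > 0 so the relationship is positive.
|r| = 0.52, which falls in the moderate range.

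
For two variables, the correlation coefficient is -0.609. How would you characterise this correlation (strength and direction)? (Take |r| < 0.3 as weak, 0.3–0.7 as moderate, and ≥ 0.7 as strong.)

r = -0.609 < 0 so the relationship is negative.
|r| = 0.609, which falls in the moderate range.

moderate negative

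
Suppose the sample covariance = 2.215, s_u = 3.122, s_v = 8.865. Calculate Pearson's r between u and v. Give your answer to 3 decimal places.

0.080

r = Cov(u,v) / (s_u · s_v) = 2.215 / (3.122 × 8.865)
  = 2.215 / 27.6765 ≈ 0.080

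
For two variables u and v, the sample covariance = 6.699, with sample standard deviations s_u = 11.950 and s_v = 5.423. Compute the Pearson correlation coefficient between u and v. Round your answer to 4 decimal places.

0.1034

r = Cov(u,v) / (s_u · s_v) = 6.699 / (11.950 × 5.423)
  = 6.699 / 64.8049 ≈ 0.1034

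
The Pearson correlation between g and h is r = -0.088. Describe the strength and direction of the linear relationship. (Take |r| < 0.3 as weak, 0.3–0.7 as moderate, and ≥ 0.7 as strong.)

r = -0.088 < 0 so the relationship is negative.
|r| = 0.088, which falls in the weak range.

weak negative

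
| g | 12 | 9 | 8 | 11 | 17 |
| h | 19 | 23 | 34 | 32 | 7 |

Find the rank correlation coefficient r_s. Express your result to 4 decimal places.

-0.9000

Rank g: 4, 2, 1, 3, 5
Rank h: 2, 3, 5, 4, 1
d = rank(g) − rank(h): 2, -1, -4, -1, 4; Σd² = 38
ρ = 1 − 6Σd² / [n(n²−1)] = 1 − 6×38 / (5×24) = 1 − 228/120 ≈ -0.9000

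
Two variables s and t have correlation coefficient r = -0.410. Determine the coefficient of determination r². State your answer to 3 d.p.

0.168

r² = (-0.410)² = 0.168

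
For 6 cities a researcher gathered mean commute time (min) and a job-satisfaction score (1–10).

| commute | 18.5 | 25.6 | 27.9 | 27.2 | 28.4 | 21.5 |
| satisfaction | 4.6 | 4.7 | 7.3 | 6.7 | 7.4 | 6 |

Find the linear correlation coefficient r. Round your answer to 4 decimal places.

n = 6, Σx = 149.1, Σy = 36.7, Σx² = 3784.67, Σy² = 232.19, Σxy = 930.49
nΣxy − ΣxΣy = 5582.94 − 5471.97 = 110.97
nΣx² − (Σx)² = 22708.02 − 22230.81 = 477.21; nΣy² − (Σy)² = 1393.14 − 1346.89 = 46.25
r = 110.97 / √(477.21 × 46.25) = 110.97 / 148.5630 ≈ 0.7470

0.7470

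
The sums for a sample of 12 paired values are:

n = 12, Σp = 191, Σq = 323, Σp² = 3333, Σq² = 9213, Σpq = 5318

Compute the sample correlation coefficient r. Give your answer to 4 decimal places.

0.4538

r = (nΣpq − ΣpΣq) / √[(nΣp² − (Σp)²)(nΣq² − (Σq)²)]
Numerator: 12×5318 − 191×323 = 2123
Denominator: √[(39996 − 36481)(110556 − 104329)] = √[3515 × 6227] = 4678.4511
r = 2123 / 4678.4511 ≈ 0.4538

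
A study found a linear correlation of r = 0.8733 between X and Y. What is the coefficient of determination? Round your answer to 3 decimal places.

r² = (0.8733)² = 0.763

0.763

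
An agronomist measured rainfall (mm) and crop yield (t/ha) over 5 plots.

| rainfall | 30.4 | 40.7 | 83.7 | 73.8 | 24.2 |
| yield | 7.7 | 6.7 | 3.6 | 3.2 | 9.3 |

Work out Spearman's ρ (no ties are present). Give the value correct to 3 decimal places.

-0.900

Rank rainfall: 2, 3, 5, 4, 1
Rank yield: 4, 3, 2, 1, 5
d = rank(rainfall) − rank(yield): -2, 0, 3, 3, -4; Σd² = 38
ρ = 1 − 6Σd² / [n(n²−1)] = 1 − 6×38 / (5×24) = 1 − 228/120 ≈ -0.900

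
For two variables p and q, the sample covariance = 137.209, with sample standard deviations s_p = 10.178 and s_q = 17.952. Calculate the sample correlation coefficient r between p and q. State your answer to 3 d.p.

0.751

r = Cov(p,q) / (s_p · s_q) = 137.209 / (10.178 × 17.952)
  = 137.209 / 182.7155 ≈ 0.751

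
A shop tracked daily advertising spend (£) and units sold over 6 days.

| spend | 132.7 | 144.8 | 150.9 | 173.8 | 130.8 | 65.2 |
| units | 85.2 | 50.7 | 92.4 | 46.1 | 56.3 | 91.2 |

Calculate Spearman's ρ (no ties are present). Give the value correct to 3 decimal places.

-0.371

Rank spend: 3, 4, 5, 6, 2, 1
Rank units: 4, 2, 6, 1, 3, 5
d = rank(spend) − rank(units): -1, 2, -1, 5, -1, -4; Σd² = 48
ρ = 1 − 6Σd² / [n(n²−1)] = 1 − 6×48 / (6×35) = 1 − 288/210 ≈ -0.371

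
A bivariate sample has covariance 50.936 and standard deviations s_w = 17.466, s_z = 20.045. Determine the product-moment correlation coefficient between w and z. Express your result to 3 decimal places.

r = Cov(w,z) / (s_w · s_z) = 50.936 / (17.466 × 20.045)
  = 50.936 / 350.1060 ≈ 0.145

0.145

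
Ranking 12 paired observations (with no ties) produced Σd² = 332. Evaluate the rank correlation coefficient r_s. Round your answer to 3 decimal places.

-0.161

ρ = 1 − 6Σd² / [n(n²−1)] = 1 − 6×332 / (12×143)
  = 1 − 1992/1716 = 1 − 1.1608 ≈ -0.161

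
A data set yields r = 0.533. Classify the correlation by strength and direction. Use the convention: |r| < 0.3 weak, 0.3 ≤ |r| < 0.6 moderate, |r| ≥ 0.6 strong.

moderate positive

r = 0.533 > 0 so the relationship is positive.
|r| = 0.533, which falls in the moderate range.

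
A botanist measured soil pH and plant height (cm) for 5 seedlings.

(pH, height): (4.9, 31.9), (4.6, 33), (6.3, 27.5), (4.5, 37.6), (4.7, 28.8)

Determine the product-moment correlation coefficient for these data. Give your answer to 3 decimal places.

n = 5, Σx = 25, Σy = 158.8, Σx² = 127.2, Σy² = 5106.06, Σxy = 785.92
nΣxy − ΣxΣy = 3929.6 − 3970 = -40.4
nΣx² − (Σx)² = 636 − 625 = 11; nΣy² − (Σy)² = 25530.3 − 25217.44 = 312.86
r = -40.4 / √(11 × 312.86) = -40.4 / 58.6640 ≈ -0.689

-0.689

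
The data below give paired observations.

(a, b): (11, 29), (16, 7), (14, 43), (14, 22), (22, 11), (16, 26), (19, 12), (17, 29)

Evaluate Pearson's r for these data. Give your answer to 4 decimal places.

n = 8, Σa = 129, Σb = 179, Σa² = 2159, Σb² = 5005, Σab = 2720
nΣab − ΣaΣb = 21760 − 23091 = -1331
nΣa² − (Σa)² = 17272 − 16641 = 631; nΣb² − (Σb)² = 40040 − 32041 = 7999
r = -1331 / √(631 × 7999) = -1331 / 2246.6350 ≈ -0.5924

-0.5924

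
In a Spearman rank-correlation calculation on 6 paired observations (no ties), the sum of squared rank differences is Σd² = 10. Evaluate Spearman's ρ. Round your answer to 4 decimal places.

ρ = 1 − 6Σd² / [n(n²−1)] = 1 − 6×10 / (6×35)
  = 1 − 60/210 = 1 − 0.28571 ≈ 0.7143

0.7143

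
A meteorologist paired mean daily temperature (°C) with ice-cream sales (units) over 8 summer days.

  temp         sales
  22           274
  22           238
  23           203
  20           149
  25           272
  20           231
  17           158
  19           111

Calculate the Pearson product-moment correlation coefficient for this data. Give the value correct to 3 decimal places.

n = 8, Σx = 168, Σy = 1636, Σx² = 3572, Σy² = 359760, Σxy = 35128
nΣxy − ΣxΣy = 281024 − 274848 = 6176
nΣx² − (Σx)² = 28576 − 28224 = 352; nΣy² − (Σy)² = 2878080 − 2676496 = 201584
r = 6176 / √(352 × 201584) = 6176 / 8423.6315 ≈ 0.733

0.733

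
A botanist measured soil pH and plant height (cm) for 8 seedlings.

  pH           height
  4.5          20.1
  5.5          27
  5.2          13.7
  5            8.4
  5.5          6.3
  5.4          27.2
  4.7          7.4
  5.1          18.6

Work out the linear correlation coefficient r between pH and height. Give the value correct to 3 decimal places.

0.247

n = 8, Σx = 40.9, Σy = 128.7, Σx² = 210.05, Σy² = 2571.51, Σxy = 663.36
nΣxy − ΣxΣy = 5306.88 − 5263.83 = 43.05
nΣx² − (Σx)² = 1680.4 − 1672.81 = 7.59; nΣy² − (Σy)² = 20572.08 − 16563.69 = 4008.39
r = 43.05 / √(7.59 × 4008.39) = 43.05 / 174.4239 ≈ 0.247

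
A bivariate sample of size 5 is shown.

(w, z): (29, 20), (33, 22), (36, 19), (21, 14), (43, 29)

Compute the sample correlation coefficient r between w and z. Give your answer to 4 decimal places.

0.9059

n = 5, Σw = 162, Σz = 104, Σw² = 5516, Σz² = 2282, Σwz = 3531
nΣwz − ΣwΣz = 17655 − 16848 = 807
nΣw² − (Σw)² = 27580 − 26244 = 1336; nΣz² − (Σz)² = 11410 − 10816 = 594
r = 807 / √(1336 × 594) = 807 / 890.8333 ≈ 0.9059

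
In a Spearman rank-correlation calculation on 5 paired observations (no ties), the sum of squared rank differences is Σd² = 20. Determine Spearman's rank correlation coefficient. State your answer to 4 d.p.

0.0000

ρ = 1 − 6Σd² / [n(n²−1)] = 1 − 6×20 / (5×24)
  = 1 − 120/120 = 1 − 1.00000 ≈ 0.0000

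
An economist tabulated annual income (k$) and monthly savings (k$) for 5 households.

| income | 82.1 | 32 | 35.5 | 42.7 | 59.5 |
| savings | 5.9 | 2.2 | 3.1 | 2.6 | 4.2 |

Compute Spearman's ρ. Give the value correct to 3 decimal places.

0.900

Rank income: 5, 1, 2, 3, 4
Rank savings: 5, 1, 3, 2, 4
d = rank(income) − rank(savings): 0, 0, -1, 1, 0; Σd² = 2
ρ = 1 − 6Σd² / [n(n²−1)] = 1 − 6×2 / (5×24) = 1 − 12/120 ≈ 0.900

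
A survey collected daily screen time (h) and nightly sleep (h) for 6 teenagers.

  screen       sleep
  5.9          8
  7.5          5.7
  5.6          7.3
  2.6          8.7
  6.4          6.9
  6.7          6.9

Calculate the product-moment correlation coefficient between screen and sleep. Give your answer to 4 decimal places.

n = 6, Σx = 34.7, Σy = 43.5, Σx² = 215.03, Σy² = 320.69, Σxy = 243.84
nΣxy − ΣxΣy = 1463.04 − 1509.45 = -46.41
nΣx² − (Σx)² = 1290.18 − 1204.09 = 86.09; nΣy² − (Σy)² = 1924.14 − 1892.25 = 31.89
r = -46.41 / √(86.09 × 31.89) = -46.41 / 52.3967 ≈ -0.8857

-0.8857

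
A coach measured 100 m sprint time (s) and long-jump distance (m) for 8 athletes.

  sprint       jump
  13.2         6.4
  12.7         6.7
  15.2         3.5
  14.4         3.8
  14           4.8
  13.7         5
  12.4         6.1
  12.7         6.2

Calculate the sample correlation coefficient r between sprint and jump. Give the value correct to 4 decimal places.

-0.9390

n = 8, Σx = 108.3, Σy = 42.5, Σx² = 1472.67, Σy² = 236.23, Σxy = 567.57
nΣxy − ΣxΣy = 4540.56 − 4602.75 = -62.19
nΣx² − (Σx)² = 11781.36 − 11728.89 = 52.47; nΣy² − (Σy)² = 1889.84 − 1806.25 = 83.59
r = -62.19 / √(52.47 × 83.59) = -62.19 / 66.2266 ≈ -0.9390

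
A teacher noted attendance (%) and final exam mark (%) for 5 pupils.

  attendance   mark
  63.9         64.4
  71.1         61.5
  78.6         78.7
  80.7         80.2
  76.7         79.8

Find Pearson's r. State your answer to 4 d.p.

n = 5, Σx = 371, Σy = 364.6, Σx² = 27711.76, Σy² = 26923.38, Σxy = 27266.43
nΣxy − ΣxΣy = 136332.15 − 135266.6 = 1065.55
nΣx² − (Σx)² = 138558.8 − 137641 = 917.8; nΣy² − (Σy)² = 134616.9 − 132933.16 = 1683.74
r = 1065.55 / √(917.8 × 1683.74) = 1065.55 / 1243.1157 ≈ 0.8572

0.8572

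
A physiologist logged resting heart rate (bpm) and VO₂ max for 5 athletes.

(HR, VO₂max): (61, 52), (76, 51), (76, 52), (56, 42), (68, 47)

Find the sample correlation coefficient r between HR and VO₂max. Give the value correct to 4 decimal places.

n = 5, Σx = 337, Σy = 244, Σx² = 23033, Σy² = 11982, Σxy = 16548
nΣxy − ΣxΣy = 82740 − 82228 = 512
nΣx² − (Σx)² = 115165 − 113569 = 1596; nΣy² − (Σy)² = 59910 − 59536 = 374
r = 512 / √(1596 × 374) = 512 / 772.5956 ≈ 0.6627

0.6627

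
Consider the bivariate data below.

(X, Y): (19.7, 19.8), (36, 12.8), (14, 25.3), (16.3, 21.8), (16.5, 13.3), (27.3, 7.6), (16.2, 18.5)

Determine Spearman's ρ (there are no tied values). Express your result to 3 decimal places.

-0.786

Rank X: 5, 7, 1, 3, 4, 6, 2
Rank Y: 5, 2, 7, 6, 3, 1, 4
d = rank(X) − rank(Y): 0, 5, -6, -3, 1, 5, -2; Σd² = 100
ρ = 1 − 6Σd² / [n(n²−1)] = 1 − 6×100 / (7×48) = 1 − 600/336 ≈ -0.786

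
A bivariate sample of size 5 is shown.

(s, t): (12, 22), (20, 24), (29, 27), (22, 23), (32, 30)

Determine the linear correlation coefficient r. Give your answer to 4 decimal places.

0.9221

n = 5, Σs = 115, Σt = 126, Σs² = 2893, Σt² = 3218, Σst = 2993
nΣst − ΣsΣt = 14965 − 14490 = 475
nΣs² − (Σs)² = 14465 − 13225 = 1240; nΣt² − (Σt)² = 16090 − 15876 = 214
r = 475 / √(1240 × 214) = 475 / 515.1311 ≈ 0.9221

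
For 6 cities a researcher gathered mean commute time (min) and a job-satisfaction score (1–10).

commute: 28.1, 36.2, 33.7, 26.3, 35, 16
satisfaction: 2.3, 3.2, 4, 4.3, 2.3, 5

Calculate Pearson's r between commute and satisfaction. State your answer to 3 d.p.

n = 6, Σx = 175.3, Σy = 21.1, Σx² = 5408.43, Σy² = 80.31, Σxy = 588.86
nΣxy − ΣxΣy = 3533.16 − 3698.83 = -165.67
nΣx² − (Σx)² = 32450.58 − 30730.09 = 1720.49; nΣy² − (Σy)² = 481.86 − 445.21 = 36.65
r = -165.67 / √(1720.49 × 36.65) = -165.67 / 251.1095 ≈ -0.660

-0.660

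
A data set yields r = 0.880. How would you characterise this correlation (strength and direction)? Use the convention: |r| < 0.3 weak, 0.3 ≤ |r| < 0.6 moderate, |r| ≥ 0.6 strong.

r = 0.880 > 0 so the relationship is positive.
|r| = 0.880, which falls in the strong range.

strong positive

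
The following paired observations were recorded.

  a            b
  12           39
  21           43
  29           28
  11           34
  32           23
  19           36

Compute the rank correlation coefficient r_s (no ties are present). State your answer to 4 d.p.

-0.4857

Rank a: 2, 4, 5, 1, 6, 3
Rank b: 5, 6, 2, 3, 1, 4
d = rank(a) − rank(b): -3, -2, 3, -2, 5, -1; Σd² = 52
ρ = 1 − 6Σd² / [n(n²−1)] = 1 − 6×52 / (6×35) = 1 − 312/210 ≈ -0.4857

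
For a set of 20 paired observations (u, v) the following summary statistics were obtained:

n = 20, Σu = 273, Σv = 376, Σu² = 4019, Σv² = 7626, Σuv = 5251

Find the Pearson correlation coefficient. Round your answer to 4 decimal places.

0.2938

r = (nΣuv − ΣuΣv) / √[(nΣu² − (Σu)²)(nΣv² − (Σv)²)]
Numerator: 20×5251 − 273×376 = 2372
Denominator: √[(80380 − 74529)(152520 − 141376)] = √[5851 × 11144] = 8074.8711
r = 2372 / 8074.8711 ≈ 0.2938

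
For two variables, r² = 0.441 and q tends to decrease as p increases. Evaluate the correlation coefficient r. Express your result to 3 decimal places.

|r| = √0.441 = 0.664
The association is negative, so r = −0.664.

-0.664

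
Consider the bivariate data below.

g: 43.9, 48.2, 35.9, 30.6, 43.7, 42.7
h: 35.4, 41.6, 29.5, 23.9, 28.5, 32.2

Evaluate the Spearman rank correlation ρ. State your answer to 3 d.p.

0.829

Rank g: 5, 6, 2, 1, 4, 3
Rank h: 5, 6, 3, 1, 2, 4
d = rank(g) − rank(h): 0, 0, -1, 0, 2, -1; Σd² = 6
ρ = 1 − 6Σd² / [n(n²−1)] = 1 − 6×6 / (6×35) = 1 − 36/210 ≈ 0.829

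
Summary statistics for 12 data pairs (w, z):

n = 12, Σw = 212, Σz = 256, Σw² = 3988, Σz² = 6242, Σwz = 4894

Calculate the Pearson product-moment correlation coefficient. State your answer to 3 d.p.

r = (nΣwz − ΣwΣz) / √[(nΣw² − (Σw)²)(nΣz² − (Σz)²)]
Numerator: 12×4894 − 212×256 = 4456
Denominator: √[(47856 − 44944)(74904 − 65536)] = √[2912 × 9368] = 5222.9892
r = 4456 / 5222.9892 ≈ 0.853

0.853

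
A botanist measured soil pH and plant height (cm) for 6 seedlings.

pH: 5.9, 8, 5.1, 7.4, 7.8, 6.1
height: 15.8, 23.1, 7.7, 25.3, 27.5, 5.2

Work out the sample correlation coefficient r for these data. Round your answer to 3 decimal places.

0.869

n = 6, Σx = 40.3, Σy = 104.6, Σx² = 277.63, Σy² = 2265.92, Σxy = 750.73
nΣxy − ΣxΣy = 4504.38 − 4215.38 = 289
nΣx² − (Σx)² = 1665.78 − 1624.09 = 41.69; nΣy² − (Σy)² = 13595.52 − 10941.16 = 2654.36
r = 289 / √(41.69 × 2654.36) = 289 / 332.6564 ≈ 0.869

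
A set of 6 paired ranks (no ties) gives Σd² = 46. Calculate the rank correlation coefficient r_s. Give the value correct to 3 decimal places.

ρ = 1 − 6Σd² / [n(n²−1)] = 1 − 6×46 / (6×35)
  = 1 − 276/210 = 1 − 1.3143 ≈ -0.314

-0.314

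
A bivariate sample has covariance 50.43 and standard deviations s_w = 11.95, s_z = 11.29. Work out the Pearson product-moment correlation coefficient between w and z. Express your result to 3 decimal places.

r = Cov(w,z) / (s_w · s_z) = 50.43 / (11.95 × 11.29)
  = 50.43 / 134.9155 ≈ 0.374

0.374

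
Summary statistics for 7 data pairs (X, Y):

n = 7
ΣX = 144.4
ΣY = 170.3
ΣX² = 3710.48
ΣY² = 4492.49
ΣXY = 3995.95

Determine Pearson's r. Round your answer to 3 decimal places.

0.955

r = (nΣXY − ΣXΣY) / √[(nΣX² − (ΣX)²)(nΣY² − (ΣY)²)]
Numerator: 7×3995.95 − 144.4×170.3 = 3380.33
Denominator: √[(25973.36 − 20851.36)(31447.43 − 29002.09)] = √[5122 × 2445.34] = 3539.0721
r = 3380.33 / 3539.0721 ≈ 0.955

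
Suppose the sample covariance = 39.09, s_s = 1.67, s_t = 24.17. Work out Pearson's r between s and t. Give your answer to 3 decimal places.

r = Cov(s,t) / (s_s · s_t) = 39.09 / (1.67 × 24.17)
  = 39.09 / 40.3639 ≈ 0.968

0.968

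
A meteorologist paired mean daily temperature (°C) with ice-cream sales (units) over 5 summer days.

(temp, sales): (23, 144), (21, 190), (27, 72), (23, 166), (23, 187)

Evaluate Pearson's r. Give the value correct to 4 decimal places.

-0.9347

n = 5, Σx = 117, Σy = 759, Σx² = 2757, Σy² = 124545, Σxy = 17365
nΣxy − ΣxΣy = 86825 − 88803 = -1978
nΣx² − (Σx)² = 13785 − 13689 = 96; nΣy² − (Σy)² = 622725 − 576081 = 46644
r = -1978 / √(96 × 46644) = -1978 / 2116.0870 ≈ -0.9347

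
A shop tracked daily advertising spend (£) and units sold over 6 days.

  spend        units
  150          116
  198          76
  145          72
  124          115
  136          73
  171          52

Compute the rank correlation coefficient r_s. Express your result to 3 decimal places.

Rank spend: 4, 6, 3, 1, 2, 5
Rank units: 6, 4, 2, 5, 3, 1
d = rank(spend) − rank(units): -2, 2, 1, -4, -1, 4; Σd² = 42
ρ = 1 − 6Σd² / [n(n²−1)] = 1 − 6×42 / (6×35) = 1 − 252/210 ≈ -0.200

-0.200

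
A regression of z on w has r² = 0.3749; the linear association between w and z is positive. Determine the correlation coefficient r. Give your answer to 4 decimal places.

|r| = √0.3749 = 0.6123
The association is positive, so r = 0.6123.

0.6123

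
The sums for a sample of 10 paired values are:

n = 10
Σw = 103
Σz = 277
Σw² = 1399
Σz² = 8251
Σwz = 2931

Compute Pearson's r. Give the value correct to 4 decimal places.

0.1762

r = (nΣwz − ΣwΣz) / √[(nΣw² − (Σw)²)(nΣz² − (Σz)²)]
Numerator: 10×2931 − 103×277 = 779
Denominator: √[(13990 − 10609)(82510 − 76729)] = √[3381 × 5781] = 4421.0362
r = 779 / 4421.0362 ≈ 0.1762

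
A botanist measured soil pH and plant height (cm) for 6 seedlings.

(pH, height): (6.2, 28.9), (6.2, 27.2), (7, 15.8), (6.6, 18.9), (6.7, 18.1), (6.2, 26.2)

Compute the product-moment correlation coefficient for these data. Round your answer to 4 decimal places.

n = 6, Σx = 38.9, Σy = 135.1, Σx² = 252.77, Σy² = 3195.95, Σxy = 866.87
nΣxy − ΣxΣy = 5201.22 − 5255.39 = -54.17
nΣx² − (Σx)² = 1516.62 − 1513.21 = 3.41; nΣy² − (Σy)² = 19175.7 − 18252.01 = 923.69
r = -54.17 / √(3.41 × 923.69) = -54.17 / 56.1229 ≈ -0.9652

-0.9652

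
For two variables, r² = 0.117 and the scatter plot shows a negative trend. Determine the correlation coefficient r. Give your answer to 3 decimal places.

|r| = √0.117 = 0.342
The association is negative, so r = −0.342.

-0.342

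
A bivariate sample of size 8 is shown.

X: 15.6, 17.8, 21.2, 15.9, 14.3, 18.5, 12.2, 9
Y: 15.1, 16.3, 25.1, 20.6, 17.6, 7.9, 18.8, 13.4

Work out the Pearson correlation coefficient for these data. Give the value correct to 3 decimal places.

n = 8, ΣX = 124.5, ΣY = 134.8, ΣX² = 2039.03, ΣY² = 2453.24, ΣXY = 2133.15
nΣXY − ΣXΣY = 17065.2 − 16782.6 = 282.6
nΣX² − (ΣX)² = 16312.24 − 15500.25 = 811.99; nΣY² − (ΣY)² = 19625.92 − 18171.04 = 1454.88
r = 282.6 / √(811.99 × 1454.88) = 282.6 / 1086.8983 ≈ 0.260

0.260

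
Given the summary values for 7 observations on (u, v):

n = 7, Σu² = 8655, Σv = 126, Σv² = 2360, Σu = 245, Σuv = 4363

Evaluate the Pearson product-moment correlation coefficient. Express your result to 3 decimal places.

-0.548

r = (nΣuv − ΣuΣv) / √[(nΣu² − (Σu)²)(nΣv² − (Σv)²)]
Numerator: 7×4363 − 245×126 = -329
Denominator: √[(60585 − 60025)(16520 − 15876)] = √[560 × 644] = 600.5331
r = -329 / 600.5331 ≈ -0.548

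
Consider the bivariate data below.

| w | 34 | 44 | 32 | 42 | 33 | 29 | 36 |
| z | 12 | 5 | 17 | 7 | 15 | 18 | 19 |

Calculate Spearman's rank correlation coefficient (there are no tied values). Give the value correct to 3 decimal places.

-0.643

Rank w: 4, 7, 2, 6, 3, 1, 5
Rank z: 3, 1, 5, 2, 4, 6, 7
d = rank(w) − rank(z): 1, 6, -3, 4, -1, -5, -2; Σd² = 92
ρ = 1 − 6Σd² / [n(n²−1)] = 1 − 6×92 / (7×48) = 1 − 552/336 ≈ -0.643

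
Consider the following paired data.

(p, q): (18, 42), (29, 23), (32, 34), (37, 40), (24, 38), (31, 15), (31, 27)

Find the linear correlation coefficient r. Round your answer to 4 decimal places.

n = 7, Σp = 202, Σq = 219, Σp² = 6056, Σq² = 7447, Σpq = 6205
nΣpq − ΣpΣq = 43435 − 44238 = -803
nΣp² − (Σp)² = 42392 − 40804 = 1588; nΣq² − (Σq)² = 52129 − 47961 = 4168
r = -803 / √(1588 × 4168) = -803 / 2572.6997 ≈ -0.3121

-0.3121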